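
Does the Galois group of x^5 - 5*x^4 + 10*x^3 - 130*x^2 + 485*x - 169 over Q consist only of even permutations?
The polynomial is irreducible of degree 5 over Q. Its discriminant is 165888000000000, which is not a perfect square. A Galois group lies in the alternating group exactly when the discriminant is a square in Q, so the Galois group (F_20) is not contained in A_5.

No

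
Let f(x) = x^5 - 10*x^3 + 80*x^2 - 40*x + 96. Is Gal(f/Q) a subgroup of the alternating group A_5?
Yes

The polynomial is irreducible of degree 5 over Q. Its discriminant is 23040000000000 = 4800000^2, a perfect square. A Galois group lies in the alternating group exactly when the discriminant is a square in Q, so the Galois group (D_5) is contained in A_5.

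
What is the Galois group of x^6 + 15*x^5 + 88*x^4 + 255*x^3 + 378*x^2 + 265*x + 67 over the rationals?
S_3, S_3 acting on 6 points

The polynomial f is an irreducible sextic over Q, so G = Gal(f/Q) is one of the 16 transitive subgroups 6T1, ..., 6T16 of S_6. The discriminant of f is 810448, which is not a perfect square, so G is not contained in A_6. The transitive groups of degree 6 not contained in A_6 are: C_6 (6T1, order 6), S_3 (6T2, order 6), D_6 (6T3, order 12), C_3 x S_3 (6T5, order 18), A_4 x C_2 (6T6, order 24), S_4 (6T8, order 24), S_3 x S_3 (6T9, order 36), S_4 x C_2 (6T11, order 48), (S_3 x S_3) : C_2 (6T13, order 72), PGL(2,5) (6T14, order 120), S_6 (6T16, order 720). By Dedekind's theorem, for a prime p not dividing disc(f) the degrees of the irreducible factors of f mod p form the cycle type of an element of G. Factoring f modulo the 23 such primes p <= 97 (skipping 2, 37, which divide the discriminant), each new pattern first appears at: mod 3: f = (x^3 + x^2 + 2)(x^3 + 2x^2 + 2x + 2), pattern 3+3; mod 5: f = (x^2 + 2)(x^2 + x + 1)(x^2 + 4x + 1), pattern 2+2+2; mod 67: f = (x)(x + 5)(x + 21)(x + 33)(x + 39)(x + 51), pattern 1+1+1+1+1+1. No other pattern occurs in this range, so the set of observed cycle types is {3+3, 2+2+2, 1+1+1+1+1+1}. The candidates containing elements of all these cycle types are C_6 (6T1) of order 6, S_3 (6T2) of order 6, D_6 (6T3) of order 12, C_3 x S_3 (6T5) of order 18, A_4 x C_2 (6T6) of order 24, S_4 (6T8) of order 24, S_3 x S_3 (6T9) of order 36, S_4 x C_2 (6T11) of order 48, (S_3 x S_3) : C_2 (6T13) of order 72, PGL(2,5) (6T14) of order 120, S_6 (6T16) of order 720; the others are excluded. The observed types are precisely the cycle types that occur in S_3 (6T2). Each of the other remaining candidates has further cycle types, and by the Chebotarev density theorem the matching factorization patterns would occur for a proportion of primes equal to their share of the group: C_6 (6T1) additionally contains elements of type 6 (2 of its 6 elements, about 33% of primes); D_6 (6T3) additionally contains elements of type 6, 2+2+1+1 (5 of its 12 elements, about 42% of primes); C_3 x S_3 (6T5) additionally contains elements of type 6, 3+1+1+1 (10 of its 18 elements, about 56% of primes); A_4 x C_2 (6T6) additionally contains elements of type 6, 2+2+1+1, 2+1+1+1+1 (14 of its 24 elements, about 58% of primes); S_4 (6T8) additionally contains elements of type 4+1+1, 2+2+1+1 (9 of its 24 elements, about 38% of primes); S_3 x S_3 (6T9) additionally contains elements of type 6, 3+1+1+1, 2+2+1+1 (25 of its 36 elements, about 69% of primes); S_4 x C_2 (6T11) additionally contains elements of type 6, 4+2, 4+1+1, 2+2+1+1, 2+1+1+1+1 (32 of its 48 elements, about 67% of primes); (S_3 x S_3) : C_2 (6T13) additionally contains elements of type 6, 4+2, 3+2+1, 3+1+1+1, 2+2+1+1, 2+1+1+1+1 (61 of its 72 elements, about 85% of primes); PGL(2,5) (6T14) additionally contains elements of type 6, 5+1, 4+1+1, 2+2+1+1 (89 of its 120 elements, about 74% of primes); S_6 (6T16) additionally contains elements of type 6, 5+1, 4+2, 4+1+1, 3+2+1, 3+1+1+1, 2+2+1+1, 2+1+1+1+1 (664 of its 720 elements, about 92% of primes). None of the 23 primes tested shows any such pattern (for each of these groups the chance of that is below 10^-4), which rules them out. Hence G = S_3 (6T2), of order 6.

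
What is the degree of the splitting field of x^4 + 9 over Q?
4

The degree of the splitting field over Q equals the order of the Galois group, so first determine the group. The polynomial is an irreducible quartic over Q and its discriminant is 186624 = 432^2, a perfect square, so the Galois group is contained in A_4. The resolvent cubic y^3 - 36*y splits completely over Q, which gives the Klein four-group V_4. The Galois group V_4 (4T2) has order 4, so the splitting field has degree 4 over Q.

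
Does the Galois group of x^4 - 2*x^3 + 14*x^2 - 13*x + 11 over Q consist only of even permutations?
The polynomial is irreducible of degree 4 over Q. Its discriminant is 1953125, which is not a perfect square. A Galois group lies in the alternating group exactly when the discriminant is a square in Q, so the Galois group (C_4) is not contained in A_4.

No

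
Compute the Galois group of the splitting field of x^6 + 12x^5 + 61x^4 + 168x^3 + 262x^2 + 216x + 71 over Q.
A_4

The polynomial f is an irreducible sextic over Q, so G = Gal(f/Q) is one of the 16 transitive subgroups 6T1, ..., 6T16 of S_6. The discriminant of f is 153664 = 392^2, a perfect square, so G is contained in A_6. The transitive groups of degree 6 contained in A_6 are: A_4 (6T4, order 12), S_4 (6T7, order 24), (C_3 x C_3) : C_4 (6T10, order 36), PSL(2,5) (6T12, order 60), A_6 (6T15, order 360). By Dedekind's theorem, for a prime p not dividing disc(f) the degrees of the irreducible factors of f mod p form the cycle type of an element of G. Factoring f modulo the 33 such primes p <= 149 (skipping 2, 7, which divide the discriminant), each new pattern first appears at: mod 3: f = (x^3 + 2x + 1)(x^3 + 2x + 2), pattern 3+3; mod 13: f = (x + 8)(x + 9)(x^2 + 4x + 9)(x^2 + 4x + 10), pattern 2+2+1+1. No other pattern occurs in this range, so the set of observed cycle types is {3+3, 2+2+1+1}. The candidates containing elements of all these cycle types are A_4 (6T4) of order 12, S_4 (6T7) of order 24, (C_3 x C_3) : C_4 (6T10) of order 36, PSL(2,5) (6T12) of order 60, A_6 (6T15) of order 360; the others are excluded. The observed types are precisely the cycle types that occur in A_4 (6T4) (apart from the identity). Each of the other remaining candidates has further cycle types, and by the Chebotarev density theorem the matching factorization patterns would occur for a proportion of primes equal to their share of the group: S_4 (6T7) additionally contains elements of type 4+2 (6 of its 24 elements, about 25% of primes); (C_3 x C_3) : C_4 (6T10) additionally contains elements of type 4+2, 3+1+1+1 (22 of its 36 elements, about 61% of primes); PSL(2,5) (6T12) additionally contains elements of type 5+1 (24 of its 60 elements, about 40% of primes); A_6 (6T15) additionally contains elements of type 5+1, 4+2, 3+1+1+1 (274 of its 360 elements, about 76% of primes). None of the 33 primes tested shows any such pattern (for each of these groups the chance of that is below 10^-4), which rules them out. Hence G = A_4 (6T4), of order 12.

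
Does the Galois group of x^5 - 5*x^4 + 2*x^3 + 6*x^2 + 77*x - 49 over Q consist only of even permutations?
The polynomial is irreducible of degree 5 over Q. Its discriminant is 589639450624, which is not a perfect square. A Galois group lies in the alternating group exactly when the discriminant is a square in Q, so the Galois group (S_5) is not contained in A_5.

No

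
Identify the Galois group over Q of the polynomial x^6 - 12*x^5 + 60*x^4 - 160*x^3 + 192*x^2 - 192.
The polynomial f is an irreducible sextic over Q, so G = Gal(f/Q) is one of the 16 transitive subgroups 6T1, ..., 6T16 of S_6. The discriminant of f is 450868486864896 = 21233664^2, a perfect square, so G is contained in A_6. The transitive groups of degree 6 contained in A_6 are: A_4 (6T4, order 12), S_4 (6T7, order 24), (C_3 x C_3) : C_4 (6T10, order 36), PSL(2,5) (6T12, order 60), A_6 (6T15, order 360). By Dedekind's theorem, for a prime p not dividing disc(f) the degrees of the irreducible factors of f mod p form the cycle type of an element of G. Factoring f modulo the 33 such primes p <= 149 (skipping 2, 3, which divide the discriminant), each new pattern first appears at: mod 5: f = (x^3 + x^2 + x + 4)(x^3 + 2x^2 + 2x + 2), pattern 3+3; mod 17: f = (x + 2)(x + 11)(x^2 + 13x + 9)(x^2 + 13x + 15), pattern 2+2+1+1; mod 71: f = (x + 5)(x + 6)(x + 8)(x + 59)(x + 61)(x + 62), pattern 1+1+1+1+1+1. No other pattern occurs in this range, so the set of observed cycle types is {3+3, 2+2+1+1, 1+1+1+1+1+1}. The candidates containing elements of all these cycle types are A_4 (6T4) of order 12, S_4 (6T7) of order 24, (C_3 x C_3) : C_4 (6T10) of order 36, PSL(2,5) (6T12) of order 60, A_6 (6T15) of order 360; the others are excluded. The observed types are precisely the cycle types that occur in A_4 (6T4). Each of the other remaining candidates has further cycle types, and by the Chebotarev density theorem the matching factorization patterns would occur for a proportion of primes equal to their share of the group: S_4 (6T7) additionally contains elements of type 4+2 (6 of its 24 elements, about 25% of primes); (C_3 x C_3) : C_4 (6T10) additionally contains elements of type 4+2, 3+1+1+1 (22 of its 36 elements, about 61% of primes); PSL(2,5) (6T12) additionally contains elements of type 5+1 (24 of its 60 elements, about 40% of primes); A_6 (6T15) additionally contains elements of type 5+1, 4+2, 3+1+1+1 (274 of its 360 elements, about 76% of primes). None of the 33 primes tested shows any such pattern (for each of these groups the chance of that is below 10^-4), which rules them out. Hence G = A_4 (6T4), of order 12.

A_4 (also written A4)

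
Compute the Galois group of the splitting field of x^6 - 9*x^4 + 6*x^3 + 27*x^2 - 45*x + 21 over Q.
The polynomial f is an irreducible sextic over Q, so G = Gal(f/Q) is one of the 16 transitive subgroups 6T1, ..., 6T16 of S_6. The discriminant of f is -51195483, which is not a perfect square, so G is not contained in A_6. The transitive groups of degree 6 not contained in A_6 are: C_6 (6T1, order 6), S_3 (6T2, order 6), D_6 (6T3, order 12), C_3 x S_3 (6T5, order 18), A_4 x C_2 (6T6, order 24), S_4 (6T8, order 24), S_3 x S_3 (6T9, order 36), S_4 x C_2 (6T11, order 48), (S_3 x S_3) : C_2 (6T13, order 72), PGL(2,5) (6T14, order 120), S_6 (6T16, order 720). By Dedekind's theorem, for a prime p not dividing disc(f) the degrees of the irreducible factors of f mod p form the cycle type of an element of G. Factoring f modulo the 33 such primes p <= 149 (skipping 3, 17, which divide the discriminant), each new pattern first appears at: mod 2: f = (x^6 + x^4 + x^2 + x + 1), pattern 6; mod 7: f = (x)(x + 2)(x + 5)(x^3 + 2x + 6), pattern 3+1+1+1; mod 19: f = (x^3 + 11x + 14)(x^3 + 18x + 11), pattern 3+3; mod 53: f = (x^2 + 19)(x^2 + 6x + 30)(x^2 + 47x + 31), pattern 2+2+2; mod 73: f = (x + 9)(x + 10)(x + 24)(x + 54)(x + 55)(x + 67), pattern 1+1+1+1+1+1. No other pattern occurs in this range, so the set of observed cycle types is {6, 3+1+1+1, 3+3, 2+2+2, 1+1+1+1+1+1}. The candidates containing elements of all these cycle types are C_3 x S_3 (6T5) of order 18, S_3 x S_3 (6T9) of order 36, (S_3 x S_3) : C_2 (6T13) of order 72, S_6 (6T16) of order 720; the others are excluded. The observed types are precisely the cycle types that occur in C_3 x S_3 (6T5). Each of the other remaining candidates has further cycle types, and by the Chebotarev density theorem the matching factorization patterns would occur for a proportion of primes equal to their share of the group: S_3 x S_3 (6T9) additionally contains elements of type 2+2+1+1 (9 of its 36 elements, about 25% of primes); (S_3 x S_3) : C_2 (6T13) additionally contains elements of type 4+2, 3+2+1, 2+2+1+1, 2+1+1+1+1 (45 of its 72 elements, about 62% of primes); S_6 (6T16) additionally contains elements of type 5+1, 4+2, 4+1+1, 3+2+1, 2+2+1+1, 2+1+1+1+1 (504 of its 720 elements, about 70% of primes). None of the 33 primes tested shows any such pattern (for each of these groups the chance of that is below 10^-4), which rules them out. Hence G = C_3 x S_3 (6T5), of order 18.

C_3 x S_3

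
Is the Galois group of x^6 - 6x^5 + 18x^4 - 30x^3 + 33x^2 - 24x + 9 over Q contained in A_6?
The polynomial is irreducible of degree 6 over Q. Its discriminant is -16003008, which is not a perfect square. A Galois group lies in the alternating group exactly when the discriminant is a square in Q, so the Galois group (PGL(2,5)) is not contained in A_6.

No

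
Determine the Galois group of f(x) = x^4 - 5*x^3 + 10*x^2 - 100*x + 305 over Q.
The polynomial is an irreducible quartic over Q and its discriminant is 25425125, which is not a perfect square, so the Galois group is not contained in A_4. The resolvent cubic y^3 - 10*y^2 - 720*y - 5425 has exactly one rational root, so the Galois group is C_4 or D_4. The quartic becomes reducible over Q(sqrt(disc)), so the group is C_4.

4T1: C_4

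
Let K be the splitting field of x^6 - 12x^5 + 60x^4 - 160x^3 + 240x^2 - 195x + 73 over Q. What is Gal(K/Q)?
(S_3 x S_3) : C_2

The polynomial f is an irreducible sextic over Q, so G = Gal(f/Q) is one of the 16 transitive subgroups 6T1, ..., 6T16 of S_6. The discriminant of f is -9059283, which is not a perfect square, so G is not contained in A_6. The transitive groups of degree 6 not contained in A_6 are: C_6 (6T1, order 6), S_3 (6T2, order 6), D_6 (6T3, order 12), C_3 x S_3 (6T5, order 18), A_4 x C_2 (6T6, order 24), S_4 (6T8, order 24), S_3 x S_3 (6T9, order 36), S_4 x C_2 (6T11, order 48), (S_3 x S_3) : C_2 (6T13, order 72), PGL(2,5) (6T14, order 120), S_6 (6T16, order 720). By Dedekind's theorem, for a prime p not dividing disc(f) the degrees of the irreducible factors of f mod p form the cycle type of an element of G. Factoring f modulo the 28 such primes p <= 127 (skipping 3, 17, 43, which divide the discriminant), each new pattern first appears at: mod 2: f = (x^6 + x + 1), pattern 6; mod 7: f = (x + 6)(x^2 + 2)(x^3 + 3x^2 + 5x + 2), pattern 3+2+1; mod 11: f = (x^2 + 5x + 10)(x^4 + 5x^3 + 3x^2 + 6x + 4), pattern 4+2; mod 13: f = (x + 1)(x + 6)(x^2 + 8x + 9)(x^2 + 12x + 4), pattern 2+2+1+1; mod 61: f = (x + 38)(x + 49)(x + 55)(x + 57)(x^2 + 33x + 41), pattern 2+1+1+1+1; mod 97: f = (x + 46)(x + 83)(x + 85)(x^3 + 65x^2 + 79x + 25), pattern 3+1+1+1; mod 113: f = (x^2 + 45x + 91)(x^2 + 64x + 86)(x^2 + 105x + 22), pattern 2+2+2; mod 127: f = (x^3 + 33x^2 + 89x + 45)(x^3 + 82x^2 + 59x + 75), pattern 3+3. No other pattern occurs in this range, so the set of observed cycle types is {6, 3+2+1, 4+2, 2+2+1+1, 2+1+1+1+1, 3+1+1+1, 2+2+2, 3+3}. The candidates containing elements of all these cycle types are (S_3 x S_3) : C_2 (6T13) of order 72, S_6 (6T16) of order 720; the others are excluded. The observed types are precisely the cycle types that occur in (S_3 x S_3) : C_2 (6T13) (apart from the identity). Each of the other remaining candidates has further cycle types, and by the Chebotarev density theorem the matching factorization patterns would occur for a proportion of primes equal to their share of the group: S_6 (6T16) additionally contains elements of type 5+1, 4+1+1 (234 of its 720 elements, about 32% of primes). None of the 28 primes tested shows any such pattern (for each of these groups the chance of that is below 10^-4), which rules them out. Hence G = (S_3 x S_3) : C_2 (6T13), of order 72.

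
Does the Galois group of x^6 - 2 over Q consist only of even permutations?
No

The polynomial is irreducible of degree 6 over Q. Its discriminant is 1492992, which is not a perfect square. A Galois group lies in the alternating group exactly when the discriminant is a square in Q, so the Galois group (D_6) is not contained in A_6.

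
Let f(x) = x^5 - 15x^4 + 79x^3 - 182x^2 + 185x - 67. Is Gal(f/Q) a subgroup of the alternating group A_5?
The polynomial is irreducible of degree 5 over Q. Its discriminant is 7745089 = 2783^2, a perfect square. A Galois group lies in the alternating group exactly when the discriminant is a square in Q, so the Galois group (C_5) is contained in A_5.

Yes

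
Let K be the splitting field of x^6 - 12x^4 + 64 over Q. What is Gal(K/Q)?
6T6: A_4 x C_2

The polynomial f is an irreducible sextic over Q, so G = Gal(f/Q) is one of the 16 transitive subgroups 6T1, ..., 6T16 of S_6. The discriminant of f is -450868486864896, which is not a perfect square, so G is not contained in A_6. The transitive groups of degree 6 not contained in A_6 are: C_6 (6T1, order 6), S_3 (6T2, order 6), D_6 (6T3, order 12), C_3 x S_3 (6T5, order 18), A_4 x C_2 (6T6, order 24), S_4 (6T8, order 24), S_3 x S_3 (6T9, order 36), S_4 x C_2 (6T11, order 48), (S_3 x S_3) : C_2 (6T13, order 72), PGL(2,5) (6T14, order 120), S_6 (6T16, order 720). By Dedekind's theorem, for a prime p not dividing disc(f) the degrees of the irreducible factors of f mod p form the cycle type of an element of G. Factoring f modulo the 33 such primes p <= 149 (skipping 2, 3, which divide the discriminant), each new pattern first appears at: mod 5: f = (x^3 + 2x^2 + x + 4)(x^3 + 3x^2 + x + 1), pattern 3+3; mod 7: f = (x^6 + 2x^4 + 1), pattern 6; mod 17: f = (x + 4)(x + 13)(x^2 + 7)(x^2 + 14), pattern 2+2+1+1; mod 19: f = (x + 5)(x + 7)(x + 12)(x + 14)(x^2 + 5), pattern 2+1+1+1+1; mod 71: f = (x^2 + 3)(x^2 + 18)(x^2 + 38), pattern 2+2+2. No other pattern occurs in this range, so the set of observed cycle types is {3+3, 6, 2+2+1+1, 2+1+1+1+1, 2+2+2}. The candidates containing elements of all these cycle types are A_4 x C_2 (6T6) of order 24, S_4 x C_2 (6T11) of order 48, (S_3 x S_3) : C_2 (6T13) of order 72, S_6 (6T16) of order 720; the others are excluded. The observed types are precisely the cycle types that occur in A_4 x C_2 (6T6) (apart from the identity). Each of the other remaining candidates has further cycle types, and by the Chebotarev density theorem the matching factorization patterns would occur for a proportion of primes equal to their share of the group: S_4 x C_2 (6T11) additionally contains elements of type 4+2, 4+1+1 (12 of its 48 elements, about 25% of primes); (S_3 x S_3) : C_2 (6T13) additionally contains elements of type 4+2, 3+2+1, 3+1+1+1 (34 of its 72 elements, about 47% of primes); S_6 (6T16) additionally contains elements of type 5+1, 4+2, 4+1+1, 3+2+1, 3+1+1+1 (484 of its 720 elements, about 67% of primes). None of the 33 primes tested shows any such pattern (for each of these groups the chance of that is below 10^-4), which rules them out. Hence G = A_4 x C_2 (6T6), of order 24.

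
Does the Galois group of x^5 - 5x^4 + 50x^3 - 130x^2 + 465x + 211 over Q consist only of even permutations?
The polynomial is irreducible of degree 5 over Q. Its discriminant is 673506304000000 = 25952000^2, a perfect square. A Galois group lies in the alternating group exactly when the discriminant is a square in Q, so the Galois group (A_5) is contained in A_5.

Yes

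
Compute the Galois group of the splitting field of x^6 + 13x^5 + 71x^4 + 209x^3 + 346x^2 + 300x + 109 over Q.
(C_3 x C_3) : C_4 (order 36)

The polynomial f is an irreducible sextic over Q, so G = Gal(f/Q) is one of the 16 transitive subgroups 6T1, ..., 6T16 of S_6. The discriminant of f is 525625 = 725^2, a perfect square, so G is contained in A_6. The transitive groups of degree 6 contained in A_6 are: A_4 (6T4, order 12), S_4 (6T7, order 24), (C_3 x C_3) : C_4 (6T10, order 36), PSL(2,5) (6T12, order 60), A_6 (6T15, order 360). By Dedekind's theorem, for a prime p not dividing disc(f) the degrees of the irreducible factors of f mod p form the cycle type of an element of G. Factoring f modulo the 19 such primes p <= 73 (skipping 5, 29, which divide the discriminant), each new pattern first appears at: mod 2: f = (x^2 + x + 1)(x^4 + x + 1), pattern 4+2; mod 11: f = (x^3 + 3x^2 + 5x + 5)(x^3 + 10x^2 + 3x + 2), pattern 3+3; mod 19: f = (x + 13)(x + 14)(x^2 + 8x + 17)(x^2 + 16x + 8), pattern 2+2+1+1; mod 61: f = (x + 30)(x + 37)(x + 44)(x^3 + 24x^2 + 59x + 50), pattern 3+1+1+1. No other pattern occurs in this range, so the set of observed cycle types is {4+2, 3+3, 2+2+1+1, 3+1+1+1}. The candidates containing elements of all these cycle types are (C_3 x C_3) : C_4 (6T10) of order 36, A_6 (6T15) of order 360; the others are excluded. The observed types are precisely the cycle types that occur in (C_3 x C_3) : C_4 (6T10) (apart from the identity). Each of the other remaining candidates has further cycle types, and by the Chebotarev density theorem the matching factorization patterns would occur for a proportion of primes equal to their share of the group: A_6 (6T15) additionally contains elements of type 5+1 (144 of its 360 elements, about 40% of primes). None of the 19 primes tested shows any such pattern (for each of these groups the chance of that is below 10^-4), which rules them out. Hence G = (C_3 x C_3) : C_4 (6T10), of order 36.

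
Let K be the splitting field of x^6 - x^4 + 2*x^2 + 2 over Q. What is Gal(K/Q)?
S_4, S_4(6c), the S_4-action on 6 points not in A_6

The polynomial f is an irreducible sextic over Q, so G = Gal(f/Q) is one of the 16 transitive subgroups 6T1, ..., 6T16 of S_6. The discriminant of f is -5120000, which is not a perfect square, so G is not contained in A_6. The transitive groups of degree 6 not contained in A_6 are: C_6 (6T1, order 6), S_3 (6T2, order 6), D_6 (6T3, order 12), C_3 x S_3 (6T5, order 18), A_4 x C_2 (6T6, order 24), S_4 (6T8, order 24), S_3 x S_3 (6T9, order 36), S_4 x C_2 (6T11, order 48), (S_3 x S_3) : C_2 (6T13, order 72), PGL(2,5) (6T14, order 120), S_6 (6T16, order 720). By Dedekind's theorem, for a prime p not dividing disc(f) the degrees of the irreducible factors of f mod p form the cycle type of an element of G. Factoring f modulo the 22 such primes p <= 89 (skipping 2, 5, which divide the discriminant), each new pattern first appears at: mod 3: f = (x^3 + x^2 + 2)(x^3 + 2x^2 + 1), pattern 3+3; mod 7: f = (x^2 + 2)(x^2 + x + 6)(x^2 + 6x + 6), pattern 2+2+2; mod 13: f = (x + 4)(x + 9)(x^4 + 2x^2 + 8), pattern 4+1+1; mod 43: f = (x + 12)(x + 31)(x^2 + 4)(x^2 + 10), pattern 2+2+1+1. No other pattern occurs in this range, so the set of observed cycle types is {3+3, 2+2+2, 4+1+1, 2+2+1+1}. The candidates containing elements of all these cycle types are S_4 (6T8) of order 24, S_4 x C_2 (6T11) of order 48, PGL(2,5) (6T14) of order 120, S_6 (6T16) of order 720; the others are excluded. The observed types are precisely the cycle types that occur in S_4 (6T8) (apart from the identity). Each of the other remaining candidates has further cycle types, and by the Chebotarev density theorem the matching factorization patterns would occur for a proportion of primes equal to their share of the group: S_4 x C_2 (6T11) additionally contains elements of type 6, 4+2, 2+1+1+1+1 (17 of its 48 elements, about 35% of primes); PGL(2,5) (6T14) additionally contains elements of type 6, 5+1 (44 of its 120 elements, about 37% of primes); S_6 (6T16) additionally contains elements of type 6, 5+1, 4+2, 3+2+1, 3+1+1+1, 2+1+1+1+1 (529 of its 720 elements, about 73% of primes). None of the 22 primes tested shows any such pattern (for each of these groups the chance of that is below 10^-4), which rules them out. Hence G = S_4 (6T8), of order 24.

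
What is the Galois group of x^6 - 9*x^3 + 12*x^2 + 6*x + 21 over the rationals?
(S_3 x S_3) : C_2 (order 72)

The polynomial f is an irreducible sextic over Q, so G = Gal(f/Q) is one of the 16 transitive subgroups 6T1, ..., 6T16 of S_6. The discriminant of f is -945145936107, which is not a perfect square, so G is not contained in A_6. The transitive groups of degree 6 not contained in A_6 are: C_6 (6T1, order 6), S_3 (6T2, order 6), D_6 (6T3, order 12), C_3 x S_3 (6T5, order 18), A_4 x C_2 (6T6, order 24), S_4 (6T8, order 24), S_3 x S_3 (6T9, order 36), S_4 x C_2 (6T11, order 48), (S_3 x S_3) : C_2 (6T13, order 72), PGL(2,5) (6T14, order 120), S_6 (6T16, order 720). By Dedekind's theorem, for a prime p not dividing disc(f) the degrees of the irreducible factors of f mod p form the cycle type of an element of G. Factoring f modulo the 27 such primes p <= 127 (skipping 3, 17, 19, 43, which divide the discriminant), each new pattern first appears at: mod 2: f = (x^6 + x^3 + 1), pattern 6; mod 7: f = (x)(x^2 + 4)(x^3 + 3x + 5), pattern 3+2+1; mod 11: f = (x^2 + 9x + 10)(x^4 + 2x^3 + 5x^2 + 3x + 1), pattern 4+2; mod 13: f = (x + 7)(x + 9)(x^2 + 4x + 2)(x^2 + 6x + 11), pattern 2+2+1+1; mod 61: f = (x + 12)(x + 26)(x + 41)(x + 55)(x^2 + 49x + 29), pattern 2+1+1+1+1; mod 97: f = (x + 38)(x + 72)(x + 84)(x^3 + 52x + 57), pattern 3+1+1+1; mod 113: f = (x^2 + 37)(x^2 + 52x + 33)(x^2 + 61x + 35), pattern 2+2+2; mod 127: f = (x^3 + 49x + 103)(x^3 + 78x + 15), pattern 3+3. No other pattern occurs in this range, so the set of observed cycle types is {6, 3+2+1, 4+2, 2+2+1+1, 2+1+1+1+1, 3+1+1+1, 2+2+2, 3+3}. The candidates containing elements of all these cycle types are (S_3 x S_3) : C_2 (6T13) of order 72, S_6 (6T16) of order 720; the others are excluded. The observed types are precisely the cycle types that occur in (S_3 x S_3) : C_2 (6T13) (apart from the identity). Each of the other remaining candidates has further cycle types, and by the Chebotarev density theorem the matching factorization patterns would occur for a proportion of primes equal to their share of the group: S_6 (6T16) additionally contains elements of type 5+1, 4+1+1 (234 of its 720 elements, about 32% of primes). None of the 27 primes tested shows any such pattern (for each of these groups the chance of that is below 10^-4), which rules them out. Hence G = (S_3 x S_3) : C_2 (6T13), of order 72.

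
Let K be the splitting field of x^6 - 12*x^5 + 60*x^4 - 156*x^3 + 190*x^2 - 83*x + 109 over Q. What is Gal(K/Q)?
S_6 (order 720)

The polynomial f is an irreducible sextic over Q, so G = Gal(f/Q) is one of the 16 transitive subgroups 6T1, ..., 6T16 of S_6. The discriminant of f is 130819249407989, which is not a perfect square, so G is not contained in A_6. The transitive groups of degree 6 not contained in A_6 are: C_6 (6T1, order 6), S_3 (6T2, order 6), D_6 (6T3, order 12), C_3 x S_3 (6T5, order 18), A_4 x C_2 (6T6, order 24), S_4 (6T8, order 24), S_3 x S_3 (6T9, order 36), S_4 x C_2 (6T11, order 48), (S_3 x S_3) : C_2 (6T13, order 72), PGL(2,5) (6T14, order 120), S_6 (6T16, order 720). By Dedekind's theorem, for a prime p not dividing disc(f) the degrees of the irreducible factors of f mod p form the cycle type of an element of G. Factoring f modulo the 4 such primes p <= 7, each new pattern first appears at: mod 2: f = (x^6 + x + 1), pattern 6; mod 5: f = (x + 3)(x^5 + 4x^2 + 3x + 3), pattern 5+1; mod 7: f = (x^2 + x + 6)(x^4 + x^3 + 4x^2 + 2x + 3), pattern 4+2. No other pattern occurs in this range, so the set of observed cycle types is {6, 5+1, 4+2}. Among the candidates above, the only group containing elements of all these cycle types is S_6 (6T16); every other candidate lacks at least one of them. Hence G = S_6 (6T16), of order 720.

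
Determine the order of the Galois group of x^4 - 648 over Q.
The degree of the splitting field over Q equals the order of the Galois group, so first determine the group. The polynomial is an irreducible quartic over Q and its discriminant is -69657034752, which is not a perfect square, so the Galois group is not contained in A_4. The resolvent cubic y^3 + 2592*y has exactly one rational root, so the Galois group is C_4 or D_4. The quartic remains irreducible over Q(sqrt(disc)), so the group is D_4. The Galois group D_4 (4T3) has order 8, so the splitting field has degree 8 over Q.

8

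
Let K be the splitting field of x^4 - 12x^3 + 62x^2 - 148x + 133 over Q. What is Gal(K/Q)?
A_4, the alternating group on 4 letters

The polynomial is an irreducible quartic over Q and its discriminant is 200704 = 448^2, a perfect square, so the Galois group is contained in A_4. The resolvent cubic y^3 - 62*y^2 + 1244*y - 8072 is irreducible over Q. An irreducible resolvent with square discriminant gives A_4.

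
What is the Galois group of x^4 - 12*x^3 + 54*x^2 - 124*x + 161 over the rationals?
S_4, the symmetric group on 4 letters

The polynomial is an irreducible quartic over Q and its discriminant is 6619136, which is not a perfect square, so the Galois group is not contained in A_4. The resolvent cubic y^3 - 54*y^2 + 844*y - 3784 is irreducible over Q. An irreducible resolvent with non-square discriminant gives S_4.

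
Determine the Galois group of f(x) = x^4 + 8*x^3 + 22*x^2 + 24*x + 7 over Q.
4T3: D_4

The polynomial is an irreducible quartic over Q and its discriminant is -1024, which is not a perfect square, so the Galois group is not contained in A_4. The resolvent cubic y^3 - 22*y^2 + 164*y - 408 has exactly one rational root, so the Galois group is C_4 or D_4. The quartic remains irreducible over Q(sqrt(disc)), so the group is D_4.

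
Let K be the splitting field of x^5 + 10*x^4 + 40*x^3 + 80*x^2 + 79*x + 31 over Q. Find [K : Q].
120

The degree of the splitting field over Q equals the order of the Galois group, so first determine the group. The polynomial f is an irreducible quintic over Q, so G = Gal(f/Q) is a transitive subgroup of S_5: one of C_5 (5T1, order 5), D_5 (5T2, order 10), F_20 (5T3, order 20), A_5 (5T4, order 60) or S_5 (5T5, order 120). The discriminant of f is 2869, which is not a perfect square, so G is not contained in A_5. The transitive groups of degree 5 not contained in A_5 are: F_20 (5T3, order 20), S_5 (5T5, order 120). By Dedekind's theorem, for a prime p not dividing disc(f) the degrees of the irreducible factors of f mod p form the cycle type of an element of G. Factoring f modulo the first such prime p = 2, each new pattern first appears at: mod 2: f = (x^2 + x + 1)(x^3 + x^2 + 1), pattern 3+2. No other pattern occurs in this range, so the set of observed cycle types is {3+2}. Among the candidates above, the only group containing elements of all these cycle types is S_5 (5T5) — F_20 (5T3) lacks at least one of them. Hence G = S_5 (5T5), of order 120. The Galois group S_5 (5T5) has order 120, so the splitting field has degree 120 over Q.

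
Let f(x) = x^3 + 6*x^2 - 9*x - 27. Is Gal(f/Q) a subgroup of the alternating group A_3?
The polynomial is irreducible of degree 3 over Q. Its discriminant is 35721 = 189^2, a perfect square. A Galois group lies in the alternating group exactly when the discriminant is a square in Q, so the Galois group (C_3) is contained in A_3.

Yes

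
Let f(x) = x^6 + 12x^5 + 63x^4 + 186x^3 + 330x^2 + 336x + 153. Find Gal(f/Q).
6T14: PGL(2,5)

The polynomial f is an irreducible sextic over Q, so G = Gal(f/Q) is one of the 16 transitive subgroups 6T1, ..., 6T16 of S_6. The discriminant of f is -16003008, which is not a perfect square, so G is not contained in A_6. The transitive groups of degree 6 not contained in A_6 are: C_6 (6T1, order 6), S_3 (6T2, order 6), D_6 (6T3, order 12), C_3 x S_3 (6T5, order 18), A_4 x C_2 (6T6, order 24), S_4 (6T8, order 24), S_3 x S_3 (6T9, order 36), S_4 x C_2 (6T11, order 48), (S_3 x S_3) : C_2 (6T13, order 72), PGL(2,5) (6T14, order 120), S_6 (6T16, order 720). By Dedekind's theorem, for a prime p not dividing disc(f) the degrees of the irreducible factors of f mod p form the cycle type of an element of G. Factoring f modulo the 21 such primes p <= 89 (skipping 2, 3, 7, which divide the discriminant), each new pattern first appears at: mod 5: f = (x^6 + 2x^5 + 3x^4 + x^3 + x + 3), pattern 6; mod 11: f = (x + 4)(x^5 + 8x^4 + 9x^3 + 7x^2 + 5x + 8), pattern 5+1; mod 13: f = (x + 1)(x + 10)(x^4 + x^3 + 3x^2 + 1), pattern 4+1+1; mod 23: f = (x + 18)(x + 22)(x^2 + 19x + 5)(x^2 + 22x + 19), pattern 2+2+1+1; mod 43: f = (x^3 + 25x^2 + 35)(x^3 + 30x^2 + x + 40), pattern 3+3; mod 61: f = (x^2 + 18x + 30)(x^2 + 22x + 52)(x^2 + 33x + 34), pattern 2+2+2. No other pattern occurs in this range, so the set of observed cycle types is {6, 5+1, 4+1+1, 2+2+1+1, 3+3, 2+2+2}. The candidates containing elements of all these cycle types are PGL(2,5) (6T14) of order 120, S_6 (6T16) of order 720; the others are excluded. The observed types are precisely the cycle types that occur in PGL(2,5) (6T14) (apart from the identity). Each of the other remaining candidates has further cycle types, and by the Chebotarev density theorem the matching factorization patterns would occur for a proportion of primes equal to their share of the group: S_6 (6T16) additionally contains elements of type 4+2, 3+2+1, 3+1+1+1, 2+1+1+1+1 (265 of its 720 elements, about 37% of primes). None of the 21 primes tested shows any such pattern (for each of these groups the chance of that is below 10^-4), which rules them out. Hence G = PGL(2,5) (6T14), of order 120.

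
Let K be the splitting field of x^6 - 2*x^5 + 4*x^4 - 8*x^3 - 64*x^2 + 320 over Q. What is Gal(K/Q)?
The polynomial f is an irreducible sextic over Q, so G = Gal(f/Q) is one of the 16 transitive subgroups 6T1, ..., 6T16 of S_6. The discriminant of f is 564385546240000 = 23756800^2, a perfect square, so G is contained in A_6. The transitive groups of degree 6 contained in A_6 are: A_4 (6T4, order 12), S_4 (6T7, order 24), (C_3 x C_3) : C_4 (6T10, order 36), PSL(2,5) (6T12, order 60), A_6 (6T15, order 360). By Dedekind's theorem, for a prime p not dividing disc(f) the degrees of the irreducible factors of f mod p form the cycle type of an element of G. Factoring f modulo the 19 such primes p <= 79 (skipping 2, 5, 29, which divide the discriminant), each new pattern first appears at: mod 3: f = (x^2 + 1)(x^4 + x^3 + 2), pattern 4+2; mod 11: f = (x^3 + 3x^2 + 10x + 7)(x^3 + 6x^2 + 9x + 8), pattern 3+3; mod 19: f = (x + 14)(x + 16)(x^2 + 11x + 1)(x^2 + 14x + 15), pattern 2+2+1+1; mod 61: f = (x + 5)(x + 38)(x + 52)(x^3 + 25x^2 + 22x + 23), pattern 3+1+1+1. No other pattern occurs in this range, so the set of observed cycle types is {4+2, 3+3, 2+2+1+1, 3+1+1+1}. The candidates containing elements of all these cycle types are (C_3 x C_3) : C_4 (6T10) of order 36, A_6 (6T15) of order 360; the others are excluded. The observed types are precisely the cycle types that occur in (C_3 x C_3) : C_4 (6T10) (apart from the identity). Each of the other remaining candidates has further cycle types, and by the Chebotarev density theorem the matching factorization patterns would occur for a proportion of primes equal to their share of the group: A_6 (6T15) additionally contains elements of type 5+1 (144 of its 360 elements, about 40% of primes). None of the 19 primes tested shows any such pattern (for each of these groups the chance of that is below 10^-4), which rules them out. Hence G = (C_3 x C_3) : C_4 (6T10), of order 36.

(C_3 x C_3) : C_4 (also written G36+)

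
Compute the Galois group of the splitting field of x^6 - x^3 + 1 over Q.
The polynomial f is an irreducible sextic over Q, so G = Gal(f/Q) is one of the 16 transitive subgroups 6T1, ..., 6T16 of S_6. The discriminant of f is -19683, which is not a perfect square, so G is not contained in A_6. The transitive groups of degree 6 not contained in A_6 are: C_6 (6T1, order 6), S_3 (6T2, order 6), D_6 (6T3, order 12), C_3 x S_3 (6T5, order 18), A_4 x C_2 (6T6, order 24), S_4 (6T8, order 24), S_3 x S_3 (6T9, order 36), S_4 x C_2 (6T11, order 48), (S_3 x S_3) : C_2 (6T13, order 72), PGL(2,5) (6T14, order 120), S_6 (6T16, order 720). By Dedekind's theorem, for a prime p not dividing disc(f) the degrees of the irreducible factors of f mod p form the cycle type of an element of G. Factoring f modulo the 37 such primes p <= 163 (skipping 3, which divides the discriminant), each new pattern first appears at: mod 2: f = (x^6 + x^3 + 1), pattern 6; mod 7: f = (x^3 + 2)(x^3 + 4), pattern 3+3; mod 17: f = (x^2 + 7x + 1)(x^2 + 13x + 1)(x^2 + 14x + 1), pattern 2+2+2; mod 19: f = (x + 4)(x + 5)(x + 6)(x + 9)(x + 16)(x + 17), pattern 1+1+1+1+1+1. No other pattern occurs in this range, so the set of observed cycle types is {6, 3+3, 2+2+2, 1+1+1+1+1+1}. The candidates containing elements of all these cycle types are C_6 (6T1) of order 6, D_6 (6T3) of order 12, C_3 x S_3 (6T5) of order 18, A_4 x C_2 (6T6) of order 24, S_3 x S_3 (6T9) of order 36, S_4 x C_2 (6T11) of order 48, (S_3 x S_3) : C_2 (6T13) of order 72, PGL(2,5) (6T14) of order 120, S_6 (6T16) of order 720; the others are excluded. The observed types are precisely the cycle types that occur in C_6 (6T1). Each of the other remaining candidates has further cycle types, and by the Chebotarev density theorem the matching factorization patterns would occur for a proportion of primes equal to their share of the group: D_6 (6T3) additionally contains elements of type 2+2+1+1 (3 of its 12 elements, about 25% of primes); C_3 x S_3 (6T5) additionally contains elements of type 3+1+1+1 (4 of its 18 elements, about 22% of primes); A_4 x C_2 (6T6) additionally contains elements of type 2+2+1+1, 2+1+1+1+1 (6 of its 24 elements, about 25% of primes); S_3 x S_3 (6T9) additionally contains elements of type 3+1+1+1, 2+2+1+1 (13 of its 36 elements, about 36% of primes); S_4 x C_2 (6T11) additionally contains elements of type 4+2, 4+1+1, 2+2+1+1, 2+1+1+1+1 (24 of its 48 elements, about 50% of primes); (S_3 x S_3) : C_2 (6T13) additionally contains elements of type 4+2, 3+2+1, 3+1+1+1, 2+2+1+1, 2+1+1+1+1 (49 of its 72 elements, about 68% of primes); PGL(2,5) (6T14) additionally contains elements of type 5+1, 4+1+1, 2+2+1+1 (69 of its 120 elements, about 58% of primes); S_6 (6T16) additionally contains elements of type 5+1, 4+2, 4+1+1, 3+2+1, 3+1+1+1, 2+2+1+1, 2+1+1+1+1 (544 of its 720 elements, about 76% of primes). None of the 37 primes tested shows any such pattern (for each of these groups the chance of that is below 10^-4), which rules them out. Hence G = C_6 (6T1), of order 6.

C_6 (also written C6)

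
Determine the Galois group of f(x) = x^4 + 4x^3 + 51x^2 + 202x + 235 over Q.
The polynomial is an irreducible quartic over Q and its discriminant is 1947199824, which is not a perfect square, so the Galois group is not contained in A_4. The resolvent cubic y^3 - 51*y^2 - 132*y + 3376 is irreducible over Q. An irreducible resolvent with non-square discriminant gives S_4.

4T5: S_4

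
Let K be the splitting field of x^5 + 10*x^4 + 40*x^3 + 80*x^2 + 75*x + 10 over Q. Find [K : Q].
The degree of the splitting field over Q equals the order of the Galois group, so first determine the group. The polynomial f is an irreducible quintic over Q, so G = Gal(f/Q) is a transitive subgroup of S_5: one of C_5 (5T1, order 5), D_5 (5T2, order 10), F_20 (5T3, order 20), A_5 (5T4, order 60) or S_5 (5T5, order 120). The discriminant of f is 64000000 = 8000^2, a perfect square, so G is contained in A_5. The transitive groups of degree 5 contained in A_5 are: C_5 (5T1, order 5), D_5 (5T2, order 10), A_5 (5T4, order 60). By Dedekind's theorem, for a prime p not dividing disc(f) the degrees of the irreducible factors of f mod p form the cycle type of an element of G. Factoring f modulo the 23 such primes p <= 97 (skipping 2, 5, which divide the discriminant), each new pattern first appears at: mod 3: f = (x + 2)(x^2 + 1)(x^2 + 2x + 2), pattern 2+2+1; mod 7: f = (x^5 + 3x^4 + 5x^3 + 3x^2 + 5x + 3), pattern 5. No other pattern occurs in this range, so the set of observed cycle types is {2+2+1, 5}. The candidates containing elements of all these cycle types are D_5 (5T2) of order 10, A_5 (5T4) of order 60; the others are excluded. The observed types are precisely the cycle types that occur in D_5 (5T2) (apart from the identity). Each of the other remaining candidates has further cycle types, and by the Chebotarev density theorem the matching factorization patterns would occur for a proportion of primes equal to their share of the group: A_5 (5T4) additionally contains elements of type 3+1+1 (20 of its 60 elements, about 33% of primes). None of the 23 primes tested shows any such pattern (for each of these groups the chance of that is below 10^-4), which rules them out. Hence G = D_5 (5T2), of order 10. The Galois group D_5 (5T2) has order 10, so the splitting field has degree 10 over Q.

10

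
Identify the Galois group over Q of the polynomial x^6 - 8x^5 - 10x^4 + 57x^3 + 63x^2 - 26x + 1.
The polynomial f is an irreducible sextic over Q, so G = Gal(f/Q) is one of the 16 transitive subgroups 6T1, ..., 6T16 of S_6. The discriminant of f is 3646117689361 = 1909481^2, a perfect square, so G is contained in A_6. The transitive groups of degree 6 contained in A_6 are: A_4 (6T4, order 12), S_4 (6T7, order 24), (C_3 x C_3) : C_4 (6T10, order 36), PSL(2,5) (6T12, order 60), A_6 (6T15, order 360). By Dedekind's theorem, for a prime p not dividing disc(f) the degrees of the irreducible factors of f mod p form the cycle type of an element of G. Factoring f modulo the 21 such primes p <= 83 (skipping 7, 19, which divide the discriminant), each new pattern first appears at: mod 2: f = (x + 1)(x^5 + x^4 + x^3 + x + 1), pattern 5+1; mod 11: f = (x^3 + 4x^2 + 3x + 6)(x^3 + 10x^2 + 2x + 2), pattern 3+3; mod 61: f = (x + 36)(x + 59)(x^2 + 40x + 1)(x^2 + 40x + 11), pattern 2+2+1+1. No other pattern occurs in this range, so the set of observed cycle types is {5+1, 3+3, 2+2+1+1}. The candidates containing elements of all these cycle types are PSL(2,5) (6T12) of order 60, A_6 (6T15) of order 360; the others are excluded. The observed types are precisely the cycle types that occur in PSL(2,5) (6T12) (apart from the identity). Each of the other remaining candidates has further cycle types, and by the Chebotarev density theorem the matching factorization patterns would occur for a proportion of primes equal to their share of the group: A_6 (6T15) additionally contains elements of type 4+2, 3+1+1+1 (130 of its 360 elements, about 36% of primes). None of the 21 primes tested shows any such pattern (for each of these groups the chance of that is below 10^-4), which rules them out. Hence G = PSL(2,5) (6T12), of order 60.

PSL(2,5) (order 60)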